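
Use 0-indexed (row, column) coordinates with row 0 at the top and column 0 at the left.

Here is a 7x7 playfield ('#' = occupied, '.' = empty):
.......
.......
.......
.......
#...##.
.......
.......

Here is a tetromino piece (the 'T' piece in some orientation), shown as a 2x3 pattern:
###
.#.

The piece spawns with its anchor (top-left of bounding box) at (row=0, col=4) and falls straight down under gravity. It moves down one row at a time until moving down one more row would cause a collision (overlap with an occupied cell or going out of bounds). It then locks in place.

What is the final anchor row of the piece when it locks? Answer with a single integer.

Spawn at (row=0, col=4). Try each row:
  row 0: fits
  row 1: fits
  row 2: fits
  row 3: blocked -> lock at row 2

Answer: 2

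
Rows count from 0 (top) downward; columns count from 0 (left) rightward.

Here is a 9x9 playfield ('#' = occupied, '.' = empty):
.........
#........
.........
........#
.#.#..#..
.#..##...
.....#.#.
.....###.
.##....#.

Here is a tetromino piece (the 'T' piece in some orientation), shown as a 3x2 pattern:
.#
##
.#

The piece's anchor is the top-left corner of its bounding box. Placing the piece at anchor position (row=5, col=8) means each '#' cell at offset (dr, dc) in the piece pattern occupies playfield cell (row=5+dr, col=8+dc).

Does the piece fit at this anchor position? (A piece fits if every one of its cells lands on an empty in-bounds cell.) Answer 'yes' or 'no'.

Answer: no

Derivation:
Check each piece cell at anchor (5, 8):
  offset (0,1) -> (5,9): out of bounds -> FAIL
  offset (1,0) -> (6,8): empty -> OK
  offset (1,1) -> (6,9): out of bounds -> FAIL
  offset (2,1) -> (7,9): out of bounds -> FAIL
All cells valid: no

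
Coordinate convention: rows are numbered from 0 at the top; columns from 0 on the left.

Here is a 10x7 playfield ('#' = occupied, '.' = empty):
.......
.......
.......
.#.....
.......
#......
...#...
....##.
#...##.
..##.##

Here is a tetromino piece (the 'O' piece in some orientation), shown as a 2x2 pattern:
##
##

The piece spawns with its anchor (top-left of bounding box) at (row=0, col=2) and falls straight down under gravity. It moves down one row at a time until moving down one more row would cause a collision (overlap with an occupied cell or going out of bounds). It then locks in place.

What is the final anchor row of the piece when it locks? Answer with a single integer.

Spawn at (row=0, col=2). Try each row:
  row 0: fits
  row 1: fits
  row 2: fits
  row 3: fits
  row 4: fits
  row 5: blocked -> lock at row 4

Answer: 4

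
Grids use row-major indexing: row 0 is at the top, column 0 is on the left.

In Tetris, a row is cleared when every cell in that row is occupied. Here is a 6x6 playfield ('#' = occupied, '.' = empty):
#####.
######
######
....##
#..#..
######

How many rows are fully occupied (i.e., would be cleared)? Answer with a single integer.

Answer: 3

Derivation:
Check each row:
  row 0: 1 empty cell -> not full
  row 1: 0 empty cells -> FULL (clear)
  row 2: 0 empty cells -> FULL (clear)
  row 3: 4 empty cells -> not full
  row 4: 4 empty cells -> not full
  row 5: 0 empty cells -> FULL (clear)
Total rows cleared: 3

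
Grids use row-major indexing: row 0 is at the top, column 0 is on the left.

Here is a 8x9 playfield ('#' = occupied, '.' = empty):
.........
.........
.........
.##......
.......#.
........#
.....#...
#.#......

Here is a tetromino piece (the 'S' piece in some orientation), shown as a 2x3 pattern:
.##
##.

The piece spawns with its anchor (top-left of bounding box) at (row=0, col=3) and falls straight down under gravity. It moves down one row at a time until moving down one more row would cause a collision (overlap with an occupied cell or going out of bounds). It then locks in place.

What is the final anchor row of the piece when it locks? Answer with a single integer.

Spawn at (row=0, col=3). Try each row:
  row 0: fits
  row 1: fits
  row 2: fits
  row 3: fits
  row 4: fits
  row 5: fits
  row 6: blocked -> lock at row 5

Answer: 5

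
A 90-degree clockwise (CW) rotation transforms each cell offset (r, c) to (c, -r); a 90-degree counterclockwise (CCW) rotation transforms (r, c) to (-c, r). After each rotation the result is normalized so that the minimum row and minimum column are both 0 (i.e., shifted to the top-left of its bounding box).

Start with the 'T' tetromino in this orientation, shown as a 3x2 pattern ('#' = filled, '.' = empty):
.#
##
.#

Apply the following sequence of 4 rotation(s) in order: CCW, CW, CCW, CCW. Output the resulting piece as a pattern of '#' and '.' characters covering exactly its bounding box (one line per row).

Start:
.#
##
.#
After rotation 1 (CCW):
###
.#.
After rotation 2 (CW):
.#
##
.#
After rotation 3 (CCW):
###
.#.
After rotation 4 (CCW):
#.
##
#.

Answer: #.
##
#.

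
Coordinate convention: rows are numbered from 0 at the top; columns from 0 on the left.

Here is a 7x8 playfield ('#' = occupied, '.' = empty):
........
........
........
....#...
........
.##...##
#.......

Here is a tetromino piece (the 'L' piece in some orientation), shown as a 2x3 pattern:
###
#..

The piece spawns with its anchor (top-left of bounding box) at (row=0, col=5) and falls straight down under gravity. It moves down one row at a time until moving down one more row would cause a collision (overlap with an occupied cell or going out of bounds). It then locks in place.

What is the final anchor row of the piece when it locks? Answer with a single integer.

Spawn at (row=0, col=5). Try each row:
  row 0: fits
  row 1: fits
  row 2: fits
  row 3: fits
  row 4: fits
  row 5: blocked -> lock at row 4

Answer: 4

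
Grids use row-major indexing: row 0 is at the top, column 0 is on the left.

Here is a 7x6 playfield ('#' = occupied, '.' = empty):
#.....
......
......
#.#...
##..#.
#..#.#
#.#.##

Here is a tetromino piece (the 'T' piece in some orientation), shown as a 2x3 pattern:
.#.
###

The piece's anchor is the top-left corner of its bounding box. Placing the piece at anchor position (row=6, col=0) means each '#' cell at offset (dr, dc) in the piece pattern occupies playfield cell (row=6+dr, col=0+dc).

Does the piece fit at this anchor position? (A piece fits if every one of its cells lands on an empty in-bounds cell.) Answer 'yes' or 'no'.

Answer: no

Derivation:
Check each piece cell at anchor (6, 0):
  offset (0,1) -> (6,1): empty -> OK
  offset (1,0) -> (7,0): out of bounds -> FAIL
  offset (1,1) -> (7,1): out of bounds -> FAIL
  offset (1,2) -> (7,2): out of bounds -> FAIL
All cells valid: no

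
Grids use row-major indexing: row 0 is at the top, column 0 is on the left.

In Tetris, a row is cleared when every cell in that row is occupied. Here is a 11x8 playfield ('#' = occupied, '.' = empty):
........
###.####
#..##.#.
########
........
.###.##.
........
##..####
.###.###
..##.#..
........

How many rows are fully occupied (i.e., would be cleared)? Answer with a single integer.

Check each row:
  row 0: 8 empty cells -> not full
  row 1: 1 empty cell -> not full
  row 2: 4 empty cells -> not full
  row 3: 0 empty cells -> FULL (clear)
  row 4: 8 empty cells -> not full
  row 5: 3 empty cells -> not full
  row 6: 8 empty cells -> not full
  row 7: 2 empty cells -> not full
  row 8: 2 empty cells -> not full
  row 9: 5 empty cells -> not full
  row 10: 8 empty cells -> not full
Total rows cleared: 1

Answer: 1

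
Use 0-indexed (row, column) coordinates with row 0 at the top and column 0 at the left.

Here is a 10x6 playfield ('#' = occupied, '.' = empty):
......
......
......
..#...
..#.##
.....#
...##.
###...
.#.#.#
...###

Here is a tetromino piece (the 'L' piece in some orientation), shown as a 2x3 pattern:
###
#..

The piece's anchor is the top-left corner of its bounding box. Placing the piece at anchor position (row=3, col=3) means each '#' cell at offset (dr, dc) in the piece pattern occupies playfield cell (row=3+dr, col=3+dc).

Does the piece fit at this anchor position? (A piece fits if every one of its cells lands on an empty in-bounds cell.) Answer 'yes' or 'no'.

Check each piece cell at anchor (3, 3):
  offset (0,0) -> (3,3): empty -> OK
  offset (0,1) -> (3,4): empty -> OK
  offset (0,2) -> (3,5): empty -> OK
  offset (1,0) -> (4,3): empty -> OK
All cells valid: yes

Answer: yes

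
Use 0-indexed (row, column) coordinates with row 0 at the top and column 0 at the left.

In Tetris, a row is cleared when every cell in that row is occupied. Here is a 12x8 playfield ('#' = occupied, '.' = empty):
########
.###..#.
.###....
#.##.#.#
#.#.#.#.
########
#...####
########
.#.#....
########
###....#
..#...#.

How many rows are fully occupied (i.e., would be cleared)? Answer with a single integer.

Answer: 4

Derivation:
Check each row:
  row 0: 0 empty cells -> FULL (clear)
  row 1: 4 empty cells -> not full
  row 2: 5 empty cells -> not full
  row 3: 3 empty cells -> not full
  row 4: 4 empty cells -> not full
  row 5: 0 empty cells -> FULL (clear)
  row 6: 3 empty cells -> not full
  row 7: 0 empty cells -> FULL (clear)
  row 8: 6 empty cells -> not full
  row 9: 0 empty cells -> FULL (clear)
  row 10: 4 empty cells -> not full
  row 11: 6 empty cells -> not full
Total rows cleared: 4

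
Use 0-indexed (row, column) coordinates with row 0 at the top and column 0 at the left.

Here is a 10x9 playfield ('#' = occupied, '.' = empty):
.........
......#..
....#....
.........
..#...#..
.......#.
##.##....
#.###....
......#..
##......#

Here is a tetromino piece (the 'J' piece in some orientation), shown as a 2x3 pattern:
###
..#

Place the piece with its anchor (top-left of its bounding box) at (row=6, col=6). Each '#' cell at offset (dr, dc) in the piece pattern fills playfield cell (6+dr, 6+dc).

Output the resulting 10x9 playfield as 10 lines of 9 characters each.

Answer: .........
......#..
....#....
.........
..#...#..
.......#.
##.##.###
#.###...#
......#..
##......#

Derivation:
Fill (6+0,6+0) = (6,6)
Fill (6+0,6+1) = (6,7)
Fill (6+0,6+2) = (6,8)
Fill (6+1,6+2) = (7,8)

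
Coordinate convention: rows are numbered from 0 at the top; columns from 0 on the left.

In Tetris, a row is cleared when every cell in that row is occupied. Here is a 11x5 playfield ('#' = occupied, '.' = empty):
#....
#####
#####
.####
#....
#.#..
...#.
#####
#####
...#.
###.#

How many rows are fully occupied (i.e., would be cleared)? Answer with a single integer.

Check each row:
  row 0: 4 empty cells -> not full
  row 1: 0 empty cells -> FULL (clear)
  row 2: 0 empty cells -> FULL (clear)
  row 3: 1 empty cell -> not full
  row 4: 4 empty cells -> not full
  row 5: 3 empty cells -> not full
  row 6: 4 empty cells -> not full
  row 7: 0 empty cells -> FULL (clear)
  row 8: 0 empty cells -> FULL (clear)
  row 9: 4 empty cells -> not full
  row 10: 1 empty cell -> not full
Total rows cleared: 4

Answer: 4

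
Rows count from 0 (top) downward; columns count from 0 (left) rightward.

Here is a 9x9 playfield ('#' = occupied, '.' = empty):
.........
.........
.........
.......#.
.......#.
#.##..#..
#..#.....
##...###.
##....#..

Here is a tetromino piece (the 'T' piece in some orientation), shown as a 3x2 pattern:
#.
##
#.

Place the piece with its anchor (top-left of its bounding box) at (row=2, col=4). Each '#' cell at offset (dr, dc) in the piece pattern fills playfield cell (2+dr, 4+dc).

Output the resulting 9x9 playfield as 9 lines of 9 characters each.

Answer: .........
.........
....#....
....##.#.
....#..#.
#.##..#..
#..#.....
##...###.
##....#..

Derivation:
Fill (2+0,4+0) = (2,4)
Fill (2+1,4+0) = (3,4)
Fill (2+1,4+1) = (3,5)
Fill (2+2,4+0) = (4,4)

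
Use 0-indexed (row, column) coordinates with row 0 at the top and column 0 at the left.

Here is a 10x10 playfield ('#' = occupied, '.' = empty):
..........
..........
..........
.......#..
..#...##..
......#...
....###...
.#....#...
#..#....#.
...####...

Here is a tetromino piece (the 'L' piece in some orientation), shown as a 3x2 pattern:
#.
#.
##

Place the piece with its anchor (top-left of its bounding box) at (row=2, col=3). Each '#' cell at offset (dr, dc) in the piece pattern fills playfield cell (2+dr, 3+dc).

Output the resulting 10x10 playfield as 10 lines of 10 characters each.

Answer: ..........
..........
...#......
...#...#..
..###.##..
......#...
....###...
.#....#...
#..#....#.
...####...

Derivation:
Fill (2+0,3+0) = (2,3)
Fill (2+1,3+0) = (3,3)
Fill (2+2,3+0) = (4,3)
Fill (2+2,3+1) = (4,4)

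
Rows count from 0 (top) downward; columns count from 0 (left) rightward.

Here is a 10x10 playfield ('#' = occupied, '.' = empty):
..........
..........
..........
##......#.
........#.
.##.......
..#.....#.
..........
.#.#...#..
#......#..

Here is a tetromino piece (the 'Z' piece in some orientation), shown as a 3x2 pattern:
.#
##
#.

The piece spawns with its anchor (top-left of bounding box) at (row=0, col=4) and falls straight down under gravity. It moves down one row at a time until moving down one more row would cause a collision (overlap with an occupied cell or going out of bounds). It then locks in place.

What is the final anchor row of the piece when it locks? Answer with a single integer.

Answer: 7

Derivation:
Spawn at (row=0, col=4). Try each row:
  row 0: fits
  row 1: fits
  row 2: fits
  row 3: fits
  row 4: fits
  row 5: fits
  row 6: fits
  row 7: fits
  row 8: blocked -> lock at row 7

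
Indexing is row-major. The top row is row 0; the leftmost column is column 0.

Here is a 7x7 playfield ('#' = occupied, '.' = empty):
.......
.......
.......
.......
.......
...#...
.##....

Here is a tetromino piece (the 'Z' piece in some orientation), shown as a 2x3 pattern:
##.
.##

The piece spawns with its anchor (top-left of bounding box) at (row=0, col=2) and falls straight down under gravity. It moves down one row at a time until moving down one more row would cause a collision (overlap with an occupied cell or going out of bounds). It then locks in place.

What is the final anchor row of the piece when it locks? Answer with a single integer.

Spawn at (row=0, col=2). Try each row:
  row 0: fits
  row 1: fits
  row 2: fits
  row 3: fits
  row 4: blocked -> lock at row 3

Answer: 3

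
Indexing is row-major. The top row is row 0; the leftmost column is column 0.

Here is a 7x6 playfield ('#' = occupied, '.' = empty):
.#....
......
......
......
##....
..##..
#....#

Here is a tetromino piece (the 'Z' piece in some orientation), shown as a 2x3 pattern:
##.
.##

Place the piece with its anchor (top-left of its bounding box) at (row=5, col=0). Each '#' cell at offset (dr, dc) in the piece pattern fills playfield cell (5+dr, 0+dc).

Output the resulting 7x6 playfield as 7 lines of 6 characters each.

Answer: .#....
......
......
......
##....
####..
###..#

Derivation:
Fill (5+0,0+0) = (5,0)
Fill (5+0,0+1) = (5,1)
Fill (5+1,0+1) = (6,1)
Fill (5+1,0+2) = (6,2)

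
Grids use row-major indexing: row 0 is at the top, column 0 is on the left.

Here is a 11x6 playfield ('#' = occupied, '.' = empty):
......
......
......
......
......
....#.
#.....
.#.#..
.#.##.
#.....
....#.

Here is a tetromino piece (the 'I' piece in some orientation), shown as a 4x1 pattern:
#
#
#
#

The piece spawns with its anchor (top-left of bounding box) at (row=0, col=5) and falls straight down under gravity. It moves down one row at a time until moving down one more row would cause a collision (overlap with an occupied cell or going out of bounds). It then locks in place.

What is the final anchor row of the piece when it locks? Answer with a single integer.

Answer: 7

Derivation:
Spawn at (row=0, col=5). Try each row:
  row 0: fits
  row 1: fits
  row 2: fits
  row 3: fits
  row 4: fits
  row 5: fits
  row 6: fits
  row 7: fits
  row 8: blocked -> lock at row 7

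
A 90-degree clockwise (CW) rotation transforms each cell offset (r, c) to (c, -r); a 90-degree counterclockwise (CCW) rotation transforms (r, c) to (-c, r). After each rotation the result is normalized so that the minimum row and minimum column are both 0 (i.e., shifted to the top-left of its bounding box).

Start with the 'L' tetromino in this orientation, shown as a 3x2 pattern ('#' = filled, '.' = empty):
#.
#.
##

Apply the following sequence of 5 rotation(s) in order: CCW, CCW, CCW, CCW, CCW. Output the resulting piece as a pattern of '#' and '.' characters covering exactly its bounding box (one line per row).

Answer: ..#
###

Derivation:
Start:
#.
#.
##
After rotation 1 (CCW):
..#
###
After rotation 2 (CCW):
##
.#
.#
After rotation 3 (CCW):
###
#..
After rotation 4 (CCW):
#.
#.
##
After rotation 5 (CCW):
..#
###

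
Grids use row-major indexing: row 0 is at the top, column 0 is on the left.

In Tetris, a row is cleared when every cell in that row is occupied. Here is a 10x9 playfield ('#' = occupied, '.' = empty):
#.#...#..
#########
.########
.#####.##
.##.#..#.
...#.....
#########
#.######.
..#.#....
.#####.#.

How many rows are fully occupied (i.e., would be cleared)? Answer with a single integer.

Check each row:
  row 0: 6 empty cells -> not full
  row 1: 0 empty cells -> FULL (clear)
  row 2: 1 empty cell -> not full
  row 3: 2 empty cells -> not full
  row 4: 5 empty cells -> not full
  row 5: 8 empty cells -> not full
  row 6: 0 empty cells -> FULL (clear)
  row 7: 2 empty cells -> not full
  row 8: 7 empty cells -> not full
  row 9: 3 empty cells -> not full
Total rows cleared: 2

Answer: 2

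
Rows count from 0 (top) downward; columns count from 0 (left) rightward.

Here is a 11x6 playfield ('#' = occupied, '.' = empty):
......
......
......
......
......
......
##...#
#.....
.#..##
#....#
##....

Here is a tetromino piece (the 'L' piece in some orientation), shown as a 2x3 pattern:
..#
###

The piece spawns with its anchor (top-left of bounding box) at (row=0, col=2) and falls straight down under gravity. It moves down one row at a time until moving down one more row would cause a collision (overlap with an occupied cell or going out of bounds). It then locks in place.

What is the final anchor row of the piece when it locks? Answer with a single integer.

Spawn at (row=0, col=2). Try each row:
  row 0: fits
  row 1: fits
  row 2: fits
  row 3: fits
  row 4: fits
  row 5: fits
  row 6: fits
  row 7: blocked -> lock at row 6

Answer: 6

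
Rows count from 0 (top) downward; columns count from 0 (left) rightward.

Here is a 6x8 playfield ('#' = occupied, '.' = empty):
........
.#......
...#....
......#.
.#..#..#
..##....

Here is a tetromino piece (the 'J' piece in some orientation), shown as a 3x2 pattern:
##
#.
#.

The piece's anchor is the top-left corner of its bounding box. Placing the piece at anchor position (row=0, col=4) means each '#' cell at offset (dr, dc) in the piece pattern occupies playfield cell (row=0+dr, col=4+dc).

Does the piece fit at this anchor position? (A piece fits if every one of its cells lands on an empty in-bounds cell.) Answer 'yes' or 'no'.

Check each piece cell at anchor (0, 4):
  offset (0,0) -> (0,4): empty -> OK
  offset (0,1) -> (0,5): empty -> OK
  offset (1,0) -> (1,4): empty -> OK
  offset (2,0) -> (2,4): empty -> OK
All cells valid: yes

Answer: yes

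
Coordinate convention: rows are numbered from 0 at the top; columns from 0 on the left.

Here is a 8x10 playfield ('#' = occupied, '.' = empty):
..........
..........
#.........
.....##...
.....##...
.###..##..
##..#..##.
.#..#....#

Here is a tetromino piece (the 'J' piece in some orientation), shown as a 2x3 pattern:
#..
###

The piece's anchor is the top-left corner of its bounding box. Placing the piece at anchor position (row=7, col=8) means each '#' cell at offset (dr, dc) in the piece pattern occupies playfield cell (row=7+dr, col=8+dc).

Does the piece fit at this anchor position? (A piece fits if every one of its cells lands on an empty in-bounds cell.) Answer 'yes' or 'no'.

Check each piece cell at anchor (7, 8):
  offset (0,0) -> (7,8): empty -> OK
  offset (1,0) -> (8,8): out of bounds -> FAIL
  offset (1,1) -> (8,9): out of bounds -> FAIL
  offset (1,2) -> (8,10): out of bounds -> FAIL
All cells valid: no

Answer: no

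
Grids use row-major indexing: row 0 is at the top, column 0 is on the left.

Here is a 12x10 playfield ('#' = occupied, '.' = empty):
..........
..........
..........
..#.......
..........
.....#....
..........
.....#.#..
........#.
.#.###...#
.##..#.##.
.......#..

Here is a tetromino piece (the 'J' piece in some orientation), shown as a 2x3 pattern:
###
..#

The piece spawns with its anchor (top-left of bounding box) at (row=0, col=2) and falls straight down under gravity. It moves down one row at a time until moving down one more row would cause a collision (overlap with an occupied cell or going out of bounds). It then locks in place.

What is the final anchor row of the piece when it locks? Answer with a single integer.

Answer: 2

Derivation:
Spawn at (row=0, col=2). Try each row:
  row 0: fits
  row 1: fits
  row 2: fits
  row 3: blocked -> lock at row 2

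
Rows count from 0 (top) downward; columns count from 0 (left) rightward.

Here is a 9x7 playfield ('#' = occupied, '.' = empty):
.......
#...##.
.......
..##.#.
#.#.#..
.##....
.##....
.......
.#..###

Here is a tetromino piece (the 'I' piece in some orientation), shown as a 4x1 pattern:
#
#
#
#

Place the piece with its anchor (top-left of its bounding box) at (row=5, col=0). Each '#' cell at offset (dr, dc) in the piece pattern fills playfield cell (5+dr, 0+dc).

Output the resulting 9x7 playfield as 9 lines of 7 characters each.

Answer: .......
#...##.
.......
..##.#.
#.#.#..
###....
###....
#......
##..###

Derivation:
Fill (5+0,0+0) = (5,0)
Fill (5+1,0+0) = (6,0)
Fill (5+2,0+0) = (7,0)
Fill (5+3,0+0) = (8,0)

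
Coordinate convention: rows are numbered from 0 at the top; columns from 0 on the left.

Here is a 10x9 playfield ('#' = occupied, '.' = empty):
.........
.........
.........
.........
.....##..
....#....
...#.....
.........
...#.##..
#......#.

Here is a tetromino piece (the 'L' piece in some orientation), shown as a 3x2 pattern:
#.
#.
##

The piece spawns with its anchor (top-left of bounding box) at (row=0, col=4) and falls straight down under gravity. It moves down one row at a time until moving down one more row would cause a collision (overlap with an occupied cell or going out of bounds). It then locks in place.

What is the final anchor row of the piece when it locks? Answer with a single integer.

Answer: 1

Derivation:
Spawn at (row=0, col=4). Try each row:
  row 0: fits
  row 1: fits
  row 2: blocked -> lock at row 1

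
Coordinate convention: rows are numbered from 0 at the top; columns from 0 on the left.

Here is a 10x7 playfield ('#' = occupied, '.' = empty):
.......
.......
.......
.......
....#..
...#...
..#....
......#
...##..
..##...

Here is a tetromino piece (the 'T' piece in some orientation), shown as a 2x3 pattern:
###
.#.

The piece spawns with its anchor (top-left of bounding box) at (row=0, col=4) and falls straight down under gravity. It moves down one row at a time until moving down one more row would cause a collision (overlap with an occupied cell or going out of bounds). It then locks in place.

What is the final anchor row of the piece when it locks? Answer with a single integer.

Answer: 3

Derivation:
Spawn at (row=0, col=4). Try each row:
  row 0: fits
  row 1: fits
  row 2: fits
  row 3: fits
  row 4: blocked -> lock at row 3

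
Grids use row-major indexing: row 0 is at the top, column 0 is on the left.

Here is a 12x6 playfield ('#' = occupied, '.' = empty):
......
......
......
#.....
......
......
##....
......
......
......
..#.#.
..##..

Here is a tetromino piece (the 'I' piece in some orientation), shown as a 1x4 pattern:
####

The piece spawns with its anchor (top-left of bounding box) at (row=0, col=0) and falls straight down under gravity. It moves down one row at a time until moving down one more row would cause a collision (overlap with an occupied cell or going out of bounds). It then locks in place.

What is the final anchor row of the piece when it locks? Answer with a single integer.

Answer: 2

Derivation:
Spawn at (row=0, col=0). Try each row:
  row 0: fits
  row 1: fits
  row 2: fits
  row 3: blocked -> lock at row 2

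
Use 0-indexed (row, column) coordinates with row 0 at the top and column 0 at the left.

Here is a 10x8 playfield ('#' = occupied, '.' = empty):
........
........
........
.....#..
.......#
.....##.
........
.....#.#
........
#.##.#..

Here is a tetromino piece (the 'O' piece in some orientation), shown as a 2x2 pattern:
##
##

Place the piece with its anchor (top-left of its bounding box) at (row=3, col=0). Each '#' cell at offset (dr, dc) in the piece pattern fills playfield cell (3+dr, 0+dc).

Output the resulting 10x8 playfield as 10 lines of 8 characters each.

Fill (3+0,0+0) = (3,0)
Fill (3+0,0+1) = (3,1)
Fill (3+1,0+0) = (4,0)
Fill (3+1,0+1) = (4,1)

Answer: ........
........
........
##...#..
##.....#
.....##.
........
.....#.#
........
#.##.#..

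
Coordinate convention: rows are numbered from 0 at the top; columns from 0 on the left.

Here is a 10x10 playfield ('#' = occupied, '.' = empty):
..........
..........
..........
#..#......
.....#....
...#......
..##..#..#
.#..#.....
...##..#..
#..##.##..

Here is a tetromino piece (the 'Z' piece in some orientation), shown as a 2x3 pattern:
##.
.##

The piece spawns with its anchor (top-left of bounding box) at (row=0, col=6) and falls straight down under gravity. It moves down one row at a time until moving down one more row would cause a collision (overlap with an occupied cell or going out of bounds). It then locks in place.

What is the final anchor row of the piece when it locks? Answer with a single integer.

Spawn at (row=0, col=6). Try each row:
  row 0: fits
  row 1: fits
  row 2: fits
  row 3: fits
  row 4: fits
  row 5: fits
  row 6: blocked -> lock at row 5

Answer: 5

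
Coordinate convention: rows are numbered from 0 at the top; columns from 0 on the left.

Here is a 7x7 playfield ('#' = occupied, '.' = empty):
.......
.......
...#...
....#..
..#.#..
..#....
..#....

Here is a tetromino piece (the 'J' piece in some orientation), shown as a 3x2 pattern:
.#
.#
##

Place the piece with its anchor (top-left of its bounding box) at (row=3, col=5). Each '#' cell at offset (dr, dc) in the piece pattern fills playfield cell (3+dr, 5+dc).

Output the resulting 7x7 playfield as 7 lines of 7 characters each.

Answer: .......
.......
...#...
....#.#
..#.#.#
..#..##
..#....

Derivation:
Fill (3+0,5+1) = (3,6)
Fill (3+1,5+1) = (4,6)
Fill (3+2,5+0) = (5,5)
Fill (3+2,5+1) = (5,6)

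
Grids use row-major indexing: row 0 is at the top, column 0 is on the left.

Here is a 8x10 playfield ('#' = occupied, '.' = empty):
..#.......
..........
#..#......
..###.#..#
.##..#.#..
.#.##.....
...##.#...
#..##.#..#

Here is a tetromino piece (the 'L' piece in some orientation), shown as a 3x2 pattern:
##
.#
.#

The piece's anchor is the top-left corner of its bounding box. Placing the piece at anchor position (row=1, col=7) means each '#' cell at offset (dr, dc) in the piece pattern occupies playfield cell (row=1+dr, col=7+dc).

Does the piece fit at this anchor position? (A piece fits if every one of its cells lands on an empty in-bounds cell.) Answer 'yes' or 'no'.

Answer: yes

Derivation:
Check each piece cell at anchor (1, 7):
  offset (0,0) -> (1,7): empty -> OK
  offset (0,1) -> (1,8): empty -> OK
  offset (1,1) -> (2,8): empty -> OK
  offset (2,1) -> (3,8): empty -> OK
All cells valid: yes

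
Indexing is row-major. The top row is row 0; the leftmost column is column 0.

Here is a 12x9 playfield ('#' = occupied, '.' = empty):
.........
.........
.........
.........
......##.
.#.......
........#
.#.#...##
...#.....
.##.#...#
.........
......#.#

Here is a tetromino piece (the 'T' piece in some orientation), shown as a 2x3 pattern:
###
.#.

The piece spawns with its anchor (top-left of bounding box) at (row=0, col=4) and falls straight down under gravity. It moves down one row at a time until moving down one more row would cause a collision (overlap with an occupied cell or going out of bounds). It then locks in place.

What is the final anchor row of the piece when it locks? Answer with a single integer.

Answer: 3

Derivation:
Spawn at (row=0, col=4). Try each row:
  row 0: fits
  row 1: fits
  row 2: fits
  row 3: fits
  row 4: blocked -> lock at row 3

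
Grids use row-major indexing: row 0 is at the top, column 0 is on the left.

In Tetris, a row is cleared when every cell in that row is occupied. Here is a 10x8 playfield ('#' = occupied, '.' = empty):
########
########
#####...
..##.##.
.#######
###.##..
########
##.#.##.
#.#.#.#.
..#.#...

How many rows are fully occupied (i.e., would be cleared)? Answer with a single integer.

Check each row:
  row 0: 0 empty cells -> FULL (clear)
  row 1: 0 empty cells -> FULL (clear)
  row 2: 3 empty cells -> not full
  row 3: 4 empty cells -> not full
  row 4: 1 empty cell -> not full
  row 5: 3 empty cells -> not full
  row 6: 0 empty cells -> FULL (clear)
  row 7: 3 empty cells -> not full
  row 8: 4 empty cells -> not full
  row 9: 6 empty cells -> not full
Total rows cleared: 3

Answer: 3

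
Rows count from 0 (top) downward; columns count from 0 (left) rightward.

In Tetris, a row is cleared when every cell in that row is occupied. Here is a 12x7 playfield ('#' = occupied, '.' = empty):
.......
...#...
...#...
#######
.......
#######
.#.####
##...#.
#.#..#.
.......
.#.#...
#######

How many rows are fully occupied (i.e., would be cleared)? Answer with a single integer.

Answer: 3

Derivation:
Check each row:
  row 0: 7 empty cells -> not full
  row 1: 6 empty cells -> not full
  row 2: 6 empty cells -> not full
  row 3: 0 empty cells -> FULL (clear)
  row 4: 7 empty cells -> not full
  row 5: 0 empty cells -> FULL (clear)
  row 6: 2 empty cells -> not full
  row 7: 4 empty cells -> not full
  row 8: 4 empty cells -> not full
  row 9: 7 empty cells -> not full
  row 10: 5 empty cells -> not full
  row 11: 0 empty cells -> FULL (clear)
Total rows cleared: 3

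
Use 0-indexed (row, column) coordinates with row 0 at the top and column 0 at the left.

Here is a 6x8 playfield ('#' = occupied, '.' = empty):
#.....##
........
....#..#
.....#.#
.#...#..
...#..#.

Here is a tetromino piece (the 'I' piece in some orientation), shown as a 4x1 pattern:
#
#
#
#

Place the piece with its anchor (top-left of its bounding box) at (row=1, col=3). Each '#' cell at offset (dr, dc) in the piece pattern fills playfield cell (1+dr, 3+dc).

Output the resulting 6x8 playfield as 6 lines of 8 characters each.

Fill (1+0,3+0) = (1,3)
Fill (1+1,3+0) = (2,3)
Fill (1+2,3+0) = (3,3)
Fill (1+3,3+0) = (4,3)

Answer: #.....##
...#....
...##..#
...#.#.#
.#.#.#..
...#..#.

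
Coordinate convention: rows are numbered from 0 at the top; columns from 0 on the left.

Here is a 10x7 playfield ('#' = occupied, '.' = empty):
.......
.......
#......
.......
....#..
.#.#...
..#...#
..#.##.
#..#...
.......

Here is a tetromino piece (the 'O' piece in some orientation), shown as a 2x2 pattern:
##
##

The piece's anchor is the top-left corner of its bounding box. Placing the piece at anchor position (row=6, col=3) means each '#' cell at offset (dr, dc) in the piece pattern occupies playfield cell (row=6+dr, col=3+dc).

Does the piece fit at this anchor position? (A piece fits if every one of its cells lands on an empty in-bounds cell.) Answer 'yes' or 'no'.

Check each piece cell at anchor (6, 3):
  offset (0,0) -> (6,3): empty -> OK
  offset (0,1) -> (6,4): empty -> OK
  offset (1,0) -> (7,3): empty -> OK
  offset (1,1) -> (7,4): occupied ('#') -> FAIL
All cells valid: no

Answer: no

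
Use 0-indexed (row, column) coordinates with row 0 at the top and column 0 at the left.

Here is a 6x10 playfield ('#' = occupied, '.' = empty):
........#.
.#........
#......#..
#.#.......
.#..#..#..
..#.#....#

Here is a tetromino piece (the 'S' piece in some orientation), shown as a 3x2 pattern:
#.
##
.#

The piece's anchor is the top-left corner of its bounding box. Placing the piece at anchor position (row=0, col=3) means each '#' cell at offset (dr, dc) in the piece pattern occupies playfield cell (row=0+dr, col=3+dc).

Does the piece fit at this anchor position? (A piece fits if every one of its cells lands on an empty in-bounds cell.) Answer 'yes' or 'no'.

Check each piece cell at anchor (0, 3):
  offset (0,0) -> (0,3): empty -> OK
  offset (1,0) -> (1,3): empty -> OK
  offset (1,1) -> (1,4): empty -> OK
  offset (2,1) -> (2,4): empty -> OK
All cells valid: yes

Answer: yes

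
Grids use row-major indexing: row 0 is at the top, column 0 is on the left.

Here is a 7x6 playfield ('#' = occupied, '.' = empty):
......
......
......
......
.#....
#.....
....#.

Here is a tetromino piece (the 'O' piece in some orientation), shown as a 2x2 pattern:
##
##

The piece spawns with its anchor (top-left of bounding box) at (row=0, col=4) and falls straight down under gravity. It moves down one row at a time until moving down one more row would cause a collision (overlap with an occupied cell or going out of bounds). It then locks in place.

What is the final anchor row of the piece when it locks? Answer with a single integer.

Spawn at (row=0, col=4). Try each row:
  row 0: fits
  row 1: fits
  row 2: fits
  row 3: fits
  row 4: fits
  row 5: blocked -> lock at row 4

Answer: 4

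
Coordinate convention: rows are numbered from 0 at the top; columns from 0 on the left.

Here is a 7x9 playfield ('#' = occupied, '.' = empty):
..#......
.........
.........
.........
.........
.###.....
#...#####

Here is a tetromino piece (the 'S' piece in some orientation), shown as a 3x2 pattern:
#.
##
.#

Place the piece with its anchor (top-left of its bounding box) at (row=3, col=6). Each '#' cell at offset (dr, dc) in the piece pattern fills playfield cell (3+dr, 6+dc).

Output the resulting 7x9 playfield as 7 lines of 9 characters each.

Answer: ..#......
.........
.........
......#..
......##.
.###...#.
#...#####

Derivation:
Fill (3+0,6+0) = (3,6)
Fill (3+1,6+0) = (4,6)
Fill (3+1,6+1) = (4,7)
Fill (3+2,6+1) = (5,7)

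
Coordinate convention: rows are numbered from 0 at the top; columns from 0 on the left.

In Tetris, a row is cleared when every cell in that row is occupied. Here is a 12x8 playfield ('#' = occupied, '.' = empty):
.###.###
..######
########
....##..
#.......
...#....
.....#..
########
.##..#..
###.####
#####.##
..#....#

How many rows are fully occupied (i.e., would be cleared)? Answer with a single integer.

Check each row:
  row 0: 2 empty cells -> not full
  row 1: 2 empty cells -> not full
  row 2: 0 empty cells -> FULL (clear)
  row 3: 6 empty cells -> not full
  row 4: 7 empty cells -> not full
  row 5: 7 empty cells -> not full
  row 6: 7 empty cells -> not full
  row 7: 0 empty cells -> FULL (clear)
  row 8: 5 empty cells -> not full
  row 9: 1 empty cell -> not full
  row 10: 1 empty cell -> not full
  row 11: 6 empty cells -> not full
Total rows cleared: 2

Answer: 2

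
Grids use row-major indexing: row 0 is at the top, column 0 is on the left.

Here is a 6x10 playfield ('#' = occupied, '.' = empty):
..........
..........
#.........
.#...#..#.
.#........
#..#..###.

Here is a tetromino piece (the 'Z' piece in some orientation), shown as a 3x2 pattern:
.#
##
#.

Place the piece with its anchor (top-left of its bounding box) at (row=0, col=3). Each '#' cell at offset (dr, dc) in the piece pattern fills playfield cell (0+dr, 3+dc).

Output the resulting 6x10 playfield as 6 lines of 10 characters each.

Answer: ....#.....
...##.....
#..#......
.#...#..#.
.#........
#..#..###.

Derivation:
Fill (0+0,3+1) = (0,4)
Fill (0+1,3+0) = (1,3)
Fill (0+1,3+1) = (1,4)
Fill (0+2,3+0) = (2,3)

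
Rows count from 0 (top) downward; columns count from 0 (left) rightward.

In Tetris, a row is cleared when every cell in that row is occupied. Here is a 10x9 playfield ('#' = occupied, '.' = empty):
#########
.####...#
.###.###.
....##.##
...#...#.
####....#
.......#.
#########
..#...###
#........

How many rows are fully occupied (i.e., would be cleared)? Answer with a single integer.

Answer: 2

Derivation:
Check each row:
  row 0: 0 empty cells -> FULL (clear)
  row 1: 4 empty cells -> not full
  row 2: 3 empty cells -> not full
  row 3: 5 empty cells -> not full
  row 4: 7 empty cells -> not full
  row 5: 4 empty cells -> not full
  row 6: 8 empty cells -> not full
  row 7: 0 empty cells -> FULL (clear)
  row 8: 5 empty cells -> not full
  row 9: 8 empty cells -> not full
Total rows cleared: 2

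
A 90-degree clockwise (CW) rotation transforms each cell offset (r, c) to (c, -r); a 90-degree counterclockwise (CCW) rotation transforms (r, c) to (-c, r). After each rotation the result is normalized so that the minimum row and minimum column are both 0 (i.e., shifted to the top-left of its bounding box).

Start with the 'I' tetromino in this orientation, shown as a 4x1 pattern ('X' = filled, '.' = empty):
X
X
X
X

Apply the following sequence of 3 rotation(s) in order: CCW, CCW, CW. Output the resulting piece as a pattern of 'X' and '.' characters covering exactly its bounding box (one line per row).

Answer: XXXX

Derivation:
Start:
X
X
X
X
After rotation 1 (CCW):
XXXX
After rotation 2 (CCW):
X
X
X
X
After rotation 3 (CW):
XXXX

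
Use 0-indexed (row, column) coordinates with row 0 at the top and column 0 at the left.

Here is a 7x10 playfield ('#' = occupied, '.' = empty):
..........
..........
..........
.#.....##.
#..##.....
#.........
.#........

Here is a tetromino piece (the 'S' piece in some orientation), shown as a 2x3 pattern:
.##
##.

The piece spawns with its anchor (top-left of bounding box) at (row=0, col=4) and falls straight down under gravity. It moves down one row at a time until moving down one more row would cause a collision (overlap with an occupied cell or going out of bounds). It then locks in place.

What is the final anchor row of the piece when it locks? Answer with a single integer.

Spawn at (row=0, col=4). Try each row:
  row 0: fits
  row 1: fits
  row 2: fits
  row 3: blocked -> lock at row 2

Answer: 2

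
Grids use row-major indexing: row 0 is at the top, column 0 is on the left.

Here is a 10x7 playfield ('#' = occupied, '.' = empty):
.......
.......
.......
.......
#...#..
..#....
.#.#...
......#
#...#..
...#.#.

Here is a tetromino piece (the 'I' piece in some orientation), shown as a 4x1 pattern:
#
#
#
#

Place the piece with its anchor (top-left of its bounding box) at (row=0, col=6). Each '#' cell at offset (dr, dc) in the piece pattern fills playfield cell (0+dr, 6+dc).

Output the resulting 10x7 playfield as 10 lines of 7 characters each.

Fill (0+0,6+0) = (0,6)
Fill (0+1,6+0) = (1,6)
Fill (0+2,6+0) = (2,6)
Fill (0+3,6+0) = (3,6)

Answer: ......#
......#
......#
......#
#...#..
..#....
.#.#...
......#
#...#..
...#.#.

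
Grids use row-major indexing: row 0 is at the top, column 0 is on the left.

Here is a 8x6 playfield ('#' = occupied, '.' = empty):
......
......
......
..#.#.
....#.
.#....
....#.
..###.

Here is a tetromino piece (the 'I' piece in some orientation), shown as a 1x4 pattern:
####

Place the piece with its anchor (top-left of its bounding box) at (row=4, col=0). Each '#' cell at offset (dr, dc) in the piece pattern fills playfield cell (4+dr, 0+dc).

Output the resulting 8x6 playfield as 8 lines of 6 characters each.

Fill (4+0,0+0) = (4,0)
Fill (4+0,0+1) = (4,1)
Fill (4+0,0+2) = (4,2)
Fill (4+0,0+3) = (4,3)

Answer: ......
......
......
..#.#.
#####.
.#....
....#.
..###.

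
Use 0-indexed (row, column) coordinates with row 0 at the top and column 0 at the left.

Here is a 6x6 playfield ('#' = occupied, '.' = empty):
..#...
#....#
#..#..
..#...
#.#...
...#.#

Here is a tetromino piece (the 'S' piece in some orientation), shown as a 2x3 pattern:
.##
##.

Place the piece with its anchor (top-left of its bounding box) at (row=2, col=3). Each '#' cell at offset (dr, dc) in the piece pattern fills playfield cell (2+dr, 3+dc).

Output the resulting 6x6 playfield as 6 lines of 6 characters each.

Fill (2+0,3+1) = (2,4)
Fill (2+0,3+2) = (2,5)
Fill (2+1,3+0) = (3,3)
Fill (2+1,3+1) = (3,4)

Answer: ..#...
#....#
#..###
..###.
#.#...
...#.#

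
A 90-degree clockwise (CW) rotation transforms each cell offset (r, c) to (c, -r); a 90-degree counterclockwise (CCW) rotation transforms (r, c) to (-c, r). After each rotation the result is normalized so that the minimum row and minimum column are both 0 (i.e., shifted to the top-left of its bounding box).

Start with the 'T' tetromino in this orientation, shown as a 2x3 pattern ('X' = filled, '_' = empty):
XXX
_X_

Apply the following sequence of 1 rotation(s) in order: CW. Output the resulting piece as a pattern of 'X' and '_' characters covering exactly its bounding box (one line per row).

Answer: _X
XX
_X

Derivation:
Start:
XXX
_X_
After rotation 1 (CW):
_X
XX
_X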